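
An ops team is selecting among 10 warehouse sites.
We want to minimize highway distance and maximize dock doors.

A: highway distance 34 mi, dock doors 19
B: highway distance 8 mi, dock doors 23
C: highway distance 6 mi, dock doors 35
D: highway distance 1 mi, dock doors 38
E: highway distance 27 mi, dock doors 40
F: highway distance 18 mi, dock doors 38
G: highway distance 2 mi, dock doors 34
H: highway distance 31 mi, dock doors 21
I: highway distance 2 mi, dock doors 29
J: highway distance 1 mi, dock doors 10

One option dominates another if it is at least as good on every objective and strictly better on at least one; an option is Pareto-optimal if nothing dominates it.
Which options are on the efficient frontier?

A: dominated by B (highway distance 8≤34, dock doors 23≥19).
B: dominated by C (highway distance 6≤8, dock doors 35≥23).
C: dominated by D (highway distance 1≤6, dock doors 38≥35).
D: not dominated.
E: not dominated (best dock doors).
F: dominated by D (highway distance 1≤18, dock doors 38≥38).
G: dominated by D (highway distance 1≤2, dock doors 38≥34).
H: dominated by B (highway distance 8≤31, dock doors 23≥21).
I: dominated by D (highway distance 1≤2, dock doors 38≥29).
J: dominated by D (highway distance 1≤1, dock doors 38≥10).

D, E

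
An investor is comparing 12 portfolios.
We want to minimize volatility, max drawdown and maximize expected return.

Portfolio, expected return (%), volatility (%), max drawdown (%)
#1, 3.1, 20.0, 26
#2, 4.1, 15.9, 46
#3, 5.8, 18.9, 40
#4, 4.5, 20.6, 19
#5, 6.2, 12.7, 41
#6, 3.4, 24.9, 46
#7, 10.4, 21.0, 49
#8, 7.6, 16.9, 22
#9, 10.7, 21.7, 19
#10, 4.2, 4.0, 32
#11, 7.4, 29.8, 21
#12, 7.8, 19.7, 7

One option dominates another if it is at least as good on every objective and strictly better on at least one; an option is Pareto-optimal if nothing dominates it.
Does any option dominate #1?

#8 vs #1: expected return 7.6≥3.1, volatility 16.9≤20.0, max drawdown 22≤26 — #8 is at least as good on every objective and strictly better on at least one, so #8 dominates #1.

Yes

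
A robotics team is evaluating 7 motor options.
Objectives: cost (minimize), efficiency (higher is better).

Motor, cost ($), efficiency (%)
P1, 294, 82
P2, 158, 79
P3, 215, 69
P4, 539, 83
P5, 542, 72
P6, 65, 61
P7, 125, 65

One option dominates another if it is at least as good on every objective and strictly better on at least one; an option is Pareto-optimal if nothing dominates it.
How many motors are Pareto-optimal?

P1: not dominated.
P2: not dominated.
P3: dominated by P2 (cost 158≤215, efficiency 79≥69).
P4: not dominated (best efficiency).
P5: dominated by P1 (cost 294≤542, efficiency 82≥72).
P6: not dominated (best cost).
P7: not dominated.
Pareto-optimal: P1, P2, P4, P6, P7 → 5.

5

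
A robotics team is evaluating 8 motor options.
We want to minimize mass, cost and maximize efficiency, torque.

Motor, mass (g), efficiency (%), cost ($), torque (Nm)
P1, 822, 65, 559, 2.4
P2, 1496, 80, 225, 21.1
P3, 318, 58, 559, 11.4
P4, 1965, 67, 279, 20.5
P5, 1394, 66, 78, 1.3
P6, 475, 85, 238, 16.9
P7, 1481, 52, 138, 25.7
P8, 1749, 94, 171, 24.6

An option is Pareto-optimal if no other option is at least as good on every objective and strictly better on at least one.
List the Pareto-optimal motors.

P2, P3, P5, P6, P7, P8

P1: dominated by P6 (mass 475≤822, efficiency 85≥65, cost 238≤559, torque 16.9≥2.4).
P2: not dominated.
P3: not dominated (best mass).
P4: dominated by P2 (mass 1496≤1965, efficiency 80≥67, cost 225≤279, torque 21.1≥20.5).
P5: not dominated (best cost).
P6: not dominated.
P7: not dominated (best torque).
P8: not dominated (best efficiency).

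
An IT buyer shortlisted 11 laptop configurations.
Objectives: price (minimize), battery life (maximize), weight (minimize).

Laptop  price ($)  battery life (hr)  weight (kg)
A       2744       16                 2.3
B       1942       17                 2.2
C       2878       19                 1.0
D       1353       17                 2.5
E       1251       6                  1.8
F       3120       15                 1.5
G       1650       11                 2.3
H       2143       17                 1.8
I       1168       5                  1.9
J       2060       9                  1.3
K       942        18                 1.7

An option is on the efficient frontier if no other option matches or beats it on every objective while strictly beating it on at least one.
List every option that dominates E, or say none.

K: price 942≤1251, battery life 18≥6, weight 1.7≤1.8 — dominates E.
Others (A, B, C, D, F, G, H, I, J) are each worse than E on at least one objective.

K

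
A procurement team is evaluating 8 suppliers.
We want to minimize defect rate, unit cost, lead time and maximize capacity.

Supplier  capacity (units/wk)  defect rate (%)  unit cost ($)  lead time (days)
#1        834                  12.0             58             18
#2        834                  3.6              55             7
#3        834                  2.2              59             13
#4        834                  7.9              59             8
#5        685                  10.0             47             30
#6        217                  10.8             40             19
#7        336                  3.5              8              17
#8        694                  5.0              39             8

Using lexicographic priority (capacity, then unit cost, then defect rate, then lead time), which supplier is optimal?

#2

First maximize capacity: best is 834, kept {#1, #2, #3, #4}.
Then minimize unit cost: best is 55, kept {#2}.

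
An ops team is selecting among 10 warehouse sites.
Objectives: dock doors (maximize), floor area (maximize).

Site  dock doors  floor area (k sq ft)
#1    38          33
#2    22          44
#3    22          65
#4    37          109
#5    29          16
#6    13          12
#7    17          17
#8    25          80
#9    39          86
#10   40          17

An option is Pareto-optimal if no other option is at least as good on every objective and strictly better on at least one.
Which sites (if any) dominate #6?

#1, #2, #3, #4, #5, #7, #8, #9, #10

#1: dock doors 38≥13, floor area 33≥12 — dominates #6.
#2: dock doors 22≥13, floor area 44≥12 — dominates #6.
#3: dock doors 22≥13, floor area 65≥12 — dominates #6.
#4: dock doors 37≥13, floor area 109≥12 — dominates #6.
#5: dock doors 29≥13, floor area 16≥12 — dominates #6.
#7: dock doors 17≥13, floor area 17≥12 — dominates #6.
#8: dock doors 25≥13, floor area 80≥12 — dominates #6.
#9: dock doors 39≥13, floor area 86≥12 — dominates #6.
#10: dock doors 40≥13, floor area 17≥12 — dominates #6.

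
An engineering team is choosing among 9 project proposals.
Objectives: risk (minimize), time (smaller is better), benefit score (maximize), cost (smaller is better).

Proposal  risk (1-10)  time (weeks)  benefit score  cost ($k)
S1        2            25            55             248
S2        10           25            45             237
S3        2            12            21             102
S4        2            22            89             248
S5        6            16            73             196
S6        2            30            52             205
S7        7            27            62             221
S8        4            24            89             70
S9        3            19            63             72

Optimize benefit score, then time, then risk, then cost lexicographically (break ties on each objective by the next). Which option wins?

S4

First maximize benefit score: best is 89, kept {S4, S8}.
Then minimize time: best is 22, kept {S4}.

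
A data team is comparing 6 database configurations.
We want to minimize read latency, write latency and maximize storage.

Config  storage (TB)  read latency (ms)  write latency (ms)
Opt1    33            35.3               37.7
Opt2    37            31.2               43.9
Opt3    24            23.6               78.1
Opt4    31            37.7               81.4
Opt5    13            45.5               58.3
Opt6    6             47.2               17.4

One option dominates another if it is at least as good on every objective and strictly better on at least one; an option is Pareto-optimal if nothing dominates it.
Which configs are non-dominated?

Opt1: not dominated.
Opt2: not dominated (best storage).
Opt3: not dominated (best read latency).
Opt4: dominated by Opt1 (storage 33≥31, read latency 35.3≤37.7, write latency 37.7≤81.4).
Opt5: dominated by Opt1 (storage 33≥13, read latency 35.3≤45.5, write latency 37.7≤58.3).
Opt6: not dominated (best write latency).

Opt1, Opt2, Opt3, Opt6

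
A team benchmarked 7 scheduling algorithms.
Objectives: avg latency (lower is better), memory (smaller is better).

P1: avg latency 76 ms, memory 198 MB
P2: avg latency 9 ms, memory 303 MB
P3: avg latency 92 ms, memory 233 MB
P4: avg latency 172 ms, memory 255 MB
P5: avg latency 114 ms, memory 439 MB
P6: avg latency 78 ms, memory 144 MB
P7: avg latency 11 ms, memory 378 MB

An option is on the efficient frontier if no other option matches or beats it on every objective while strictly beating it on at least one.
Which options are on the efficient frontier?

P1, P2, P6

P1: not dominated.
P2: not dominated (best avg latency).
P3: dominated by P1 (avg latency 76≤92, memory 198≤233).
P4: dominated by P1 (avg latency 76≤172, memory 198≤255).
P5: dominated by P1 (avg latency 76≤114, memory 198≤439).
P6: not dominated (best memory).
P7: dominated by P2 (avg latency 9≤11, memory 303≤378).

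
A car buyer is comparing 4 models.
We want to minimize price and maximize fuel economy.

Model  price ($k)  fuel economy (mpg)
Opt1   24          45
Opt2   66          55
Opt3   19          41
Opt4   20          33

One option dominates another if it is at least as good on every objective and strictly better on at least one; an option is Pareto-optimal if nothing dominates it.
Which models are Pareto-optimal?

Opt1, Opt2, Opt3

Opt1: not dominated.
Opt2: not dominated (best fuel economy).
Opt3: not dominated (best price).
Opt4: dominated by Opt3 (price 19≤20, fuel economy 41≥33).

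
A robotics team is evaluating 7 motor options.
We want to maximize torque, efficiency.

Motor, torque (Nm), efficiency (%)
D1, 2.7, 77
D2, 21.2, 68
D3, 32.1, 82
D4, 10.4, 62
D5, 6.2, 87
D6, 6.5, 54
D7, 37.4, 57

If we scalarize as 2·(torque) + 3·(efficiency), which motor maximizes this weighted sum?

D1: 2·2.7 + 3·77 = 236.4
D2: 2·21.2 + 3·68 = 246.4
D3: 2·32.1 + 3·82 = 310.2
D4: 2·10.4 + 3·62 = 206.8
D5: 2·6.2 + 3·87 = 273.4
D6: 2·6.5 + 3·54 = 175.0
D7: 2·37.4 + 3·57 = 245.8
Highest: D3 at 310.2.

D3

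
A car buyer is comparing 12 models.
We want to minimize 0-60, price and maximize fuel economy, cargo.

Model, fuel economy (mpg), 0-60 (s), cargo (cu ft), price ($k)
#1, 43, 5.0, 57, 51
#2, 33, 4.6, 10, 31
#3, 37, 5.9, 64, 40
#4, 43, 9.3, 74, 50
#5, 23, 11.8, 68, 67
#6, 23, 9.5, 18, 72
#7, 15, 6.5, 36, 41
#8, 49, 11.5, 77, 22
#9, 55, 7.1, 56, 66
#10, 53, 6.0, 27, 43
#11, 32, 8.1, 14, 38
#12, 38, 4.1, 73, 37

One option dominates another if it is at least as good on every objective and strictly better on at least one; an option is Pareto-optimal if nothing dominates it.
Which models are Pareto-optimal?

#1, #2, #4, #8, #9, #10, #12

#1: not dominated.
#2: not dominated.
#3: dominated by #12 (fuel economy 38≥37, 0-60 4.1≤5.9, cargo 73≥64, price 37≤40).
#4: not dominated.
#5: dominated by #4 (fuel economy 43≥23, 0-60 9.3≤11.8, cargo 74≥68, price 50≤67).
#6: dominated by #1 (fuel economy 43≥23, 0-60 5.0≤9.5, cargo 57≥18, price 51≤72).
#7: dominated by #3 (fuel economy 37≥15, 0-60 5.9≤6.5, cargo 64≥36, price 40≤41).
#8: not dominated (best cargo).
#9: not dominated (best fuel economy).
#10: not dominated.
#11: dominated by #12 (fuel economy 38≥32, 0-60 4.1≤8.1, cargo 73≥14, price 37≤38).
#12: not dominated (best 0-60).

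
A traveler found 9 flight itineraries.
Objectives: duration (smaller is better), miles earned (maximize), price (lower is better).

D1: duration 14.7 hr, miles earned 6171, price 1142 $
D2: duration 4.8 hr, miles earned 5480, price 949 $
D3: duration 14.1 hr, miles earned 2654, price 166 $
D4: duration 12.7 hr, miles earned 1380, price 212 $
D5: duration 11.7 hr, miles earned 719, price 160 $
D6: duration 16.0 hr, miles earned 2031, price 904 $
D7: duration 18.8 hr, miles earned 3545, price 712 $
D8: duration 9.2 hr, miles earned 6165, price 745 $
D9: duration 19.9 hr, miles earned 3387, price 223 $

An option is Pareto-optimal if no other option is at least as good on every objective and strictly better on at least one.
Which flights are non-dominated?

D1: not dominated (best miles earned).
D2: not dominated (best duration).
D3: not dominated.
D4: not dominated.
D5: not dominated (best price).
D6: dominated by D3 (duration 14.1≤16.0, miles earned 2654≥2031, price 166≤904).
D7: not dominated.
D8: not dominated.
D9: not dominated.

D1, D2, D3, D4, D5, D7, D8, D9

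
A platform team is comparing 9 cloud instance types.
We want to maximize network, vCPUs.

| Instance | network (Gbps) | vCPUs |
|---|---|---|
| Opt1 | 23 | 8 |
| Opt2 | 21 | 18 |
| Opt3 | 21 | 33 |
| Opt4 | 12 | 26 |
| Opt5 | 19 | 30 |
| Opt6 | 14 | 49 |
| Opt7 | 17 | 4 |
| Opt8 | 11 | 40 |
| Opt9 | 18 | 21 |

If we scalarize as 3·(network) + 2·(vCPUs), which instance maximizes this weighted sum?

Opt6

Opt1: 3·23 + 2·8 = 85
Opt2: 3·21 + 2·18 = 99
Opt3: 3·21 + 2·33 = 129
Opt4: 3·12 + 2·26 = 88
Opt5: 3·19 + 2·30 = 117
Opt6: 3·14 + 2·49 = 140
Opt7: 3·17 + 2·4 = 59
Opt8: 3·11 + 2·40 = 113
Opt9: 3·18 + 2·21 = 96
Highest: Opt6 at 140.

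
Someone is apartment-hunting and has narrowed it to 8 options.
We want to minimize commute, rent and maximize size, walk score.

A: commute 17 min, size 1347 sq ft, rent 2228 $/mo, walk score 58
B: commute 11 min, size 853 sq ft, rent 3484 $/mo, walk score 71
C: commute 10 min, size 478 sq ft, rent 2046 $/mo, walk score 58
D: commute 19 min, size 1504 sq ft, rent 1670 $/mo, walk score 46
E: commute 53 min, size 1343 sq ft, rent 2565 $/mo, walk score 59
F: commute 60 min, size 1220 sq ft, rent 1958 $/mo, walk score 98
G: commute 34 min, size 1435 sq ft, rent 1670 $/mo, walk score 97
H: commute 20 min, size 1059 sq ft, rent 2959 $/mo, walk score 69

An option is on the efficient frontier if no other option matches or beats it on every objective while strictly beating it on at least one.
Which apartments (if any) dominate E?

G: commute 34≤53, size 1435≥1343, rent 1670≤2565, walk score 97≥59 — dominates E.
Others (A, B, C, D, F, H) are each worse than E on at least one objective.

G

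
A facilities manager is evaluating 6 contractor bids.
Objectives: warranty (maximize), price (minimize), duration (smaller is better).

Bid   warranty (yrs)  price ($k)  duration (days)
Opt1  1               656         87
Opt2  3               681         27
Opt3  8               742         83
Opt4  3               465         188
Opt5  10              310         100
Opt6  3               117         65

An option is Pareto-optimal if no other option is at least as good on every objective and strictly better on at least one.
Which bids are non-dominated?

Opt2, Opt3, Opt5, Opt6

Opt1: dominated by Opt6 (warranty 3≥1, price 117≤656, duration 65≤87).
Opt2: not dominated (best duration).
Opt3: not dominated.
Opt4: dominated by Opt5 (warranty 10≥3, price 310≤465, duration 100≤188).
Opt5: not dominated (best warranty).
Opt6: not dominated (best price).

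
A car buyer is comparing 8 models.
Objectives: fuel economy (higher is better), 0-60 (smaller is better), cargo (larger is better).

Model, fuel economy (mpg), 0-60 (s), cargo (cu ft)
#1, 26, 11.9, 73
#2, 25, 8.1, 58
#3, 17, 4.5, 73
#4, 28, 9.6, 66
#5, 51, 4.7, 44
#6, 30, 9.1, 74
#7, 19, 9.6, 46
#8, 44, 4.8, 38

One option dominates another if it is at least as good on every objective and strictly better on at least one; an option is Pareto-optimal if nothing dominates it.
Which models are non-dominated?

#2, #3, #5, #6

#1: dominated by #6 (fuel economy 30≥26, 0-60 9.1≤11.9, cargo 74≥73).
#2: not dominated.
#3: not dominated (best 0-60).
#4: dominated by #6 (fuel economy 30≥28, 0-60 9.1≤9.6, cargo 74≥66).
#5: not dominated (best fuel economy).
#6: not dominated (best cargo).
#7: dominated by #2 (fuel economy 25≥19, 0-60 8.1≤9.6, cargo 58≥46).
#8: dominated by #5 (fuel economy 51≥44, 0-60 4.7≤4.8, cargo 44≥38).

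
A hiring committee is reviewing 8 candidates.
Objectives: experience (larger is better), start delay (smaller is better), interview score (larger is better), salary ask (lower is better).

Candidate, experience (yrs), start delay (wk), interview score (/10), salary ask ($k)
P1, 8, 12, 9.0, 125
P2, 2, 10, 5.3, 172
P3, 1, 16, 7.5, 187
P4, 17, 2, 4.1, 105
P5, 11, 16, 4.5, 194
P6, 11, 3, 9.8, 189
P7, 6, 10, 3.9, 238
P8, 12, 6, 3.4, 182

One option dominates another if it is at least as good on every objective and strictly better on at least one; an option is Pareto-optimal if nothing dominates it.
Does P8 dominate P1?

P8 vs P1: P8 is worse on interview score (3.4 vs 9.0), so it does not dominate P1.

No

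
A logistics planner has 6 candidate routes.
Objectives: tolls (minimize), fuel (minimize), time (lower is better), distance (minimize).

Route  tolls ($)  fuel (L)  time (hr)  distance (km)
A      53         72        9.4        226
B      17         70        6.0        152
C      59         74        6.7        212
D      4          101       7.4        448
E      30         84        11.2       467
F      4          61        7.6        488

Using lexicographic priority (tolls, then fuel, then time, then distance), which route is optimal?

F

First minimize tolls: best is 4, kept {D, F}.
Then minimize fuel: best is 61, kept {F}.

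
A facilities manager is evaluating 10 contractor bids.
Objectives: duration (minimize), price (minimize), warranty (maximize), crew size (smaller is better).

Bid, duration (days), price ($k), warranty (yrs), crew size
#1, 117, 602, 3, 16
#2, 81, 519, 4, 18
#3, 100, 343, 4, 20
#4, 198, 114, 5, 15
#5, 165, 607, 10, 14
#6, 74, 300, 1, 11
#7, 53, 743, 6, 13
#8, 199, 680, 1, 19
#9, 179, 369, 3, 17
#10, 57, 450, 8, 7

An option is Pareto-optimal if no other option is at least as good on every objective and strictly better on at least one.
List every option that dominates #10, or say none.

#1: worse on duration (117 vs 57).
#2: worse on duration (81 vs 57).
#3: worse on duration (100 vs 57).
#4: worse on duration (198 vs 57).
#5: worse on duration (165 vs 57).
#6: worse on duration (74 vs 57).
#7: worse on price (743 vs 450).
#8: worse on duration (199 vs 57).
#9: worse on duration (179 vs 57).
No option dominates #10.

none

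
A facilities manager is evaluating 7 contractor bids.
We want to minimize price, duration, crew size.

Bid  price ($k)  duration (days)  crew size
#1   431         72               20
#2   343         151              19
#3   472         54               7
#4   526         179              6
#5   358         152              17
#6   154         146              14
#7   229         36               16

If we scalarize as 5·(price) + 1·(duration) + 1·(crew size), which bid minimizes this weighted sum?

#1: 5·431 + 1·72 + 1·20 = 2247
#2: 5·343 + 1·151 + 1·19 = 1885
#3: 5·472 + 1·54 + 1·7 = 2421
#4: 5·526 + 1·179 + 1·6 = 2815
#5: 5·358 + 1·152 + 1·17 = 1959
#6: 5·154 + 1·146 + 1·14 = 930
#7: 5·229 + 1·36 + 1·16 = 1197
Lowest: #6 at 930.

#6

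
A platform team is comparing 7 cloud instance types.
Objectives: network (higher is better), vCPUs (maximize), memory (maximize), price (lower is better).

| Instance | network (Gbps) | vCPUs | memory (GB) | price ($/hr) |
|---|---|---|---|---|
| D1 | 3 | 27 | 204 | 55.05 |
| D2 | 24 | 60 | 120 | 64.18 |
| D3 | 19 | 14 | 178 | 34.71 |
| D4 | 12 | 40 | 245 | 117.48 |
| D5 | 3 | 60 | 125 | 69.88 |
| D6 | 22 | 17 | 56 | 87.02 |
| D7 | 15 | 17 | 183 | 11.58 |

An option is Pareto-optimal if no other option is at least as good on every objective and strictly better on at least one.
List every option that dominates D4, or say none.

none

D1: worse on network (3 vs 12).
D2: worse on memory (120 vs 245).
D3: worse on vCPUs (14 vs 40).
D5: worse on network (3 vs 12).
D6: worse on vCPUs (17 vs 40).
D7: worse on vCPUs (17 vs 40).
No option dominates D4.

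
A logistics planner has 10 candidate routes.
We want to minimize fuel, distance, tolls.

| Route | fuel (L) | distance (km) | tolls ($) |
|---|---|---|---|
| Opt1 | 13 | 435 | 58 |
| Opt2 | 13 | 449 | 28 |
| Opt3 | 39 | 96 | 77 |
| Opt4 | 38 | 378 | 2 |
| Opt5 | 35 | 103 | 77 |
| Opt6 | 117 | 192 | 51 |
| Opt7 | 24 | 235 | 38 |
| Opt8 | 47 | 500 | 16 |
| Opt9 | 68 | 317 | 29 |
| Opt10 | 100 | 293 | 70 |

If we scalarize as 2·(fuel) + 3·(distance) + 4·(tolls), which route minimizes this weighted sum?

Opt1: 2·13 + 3·435 + 4·58 = 1563
Opt2: 2·13 + 3·449 + 4·28 = 1485
Opt3: 2·39 + 3·96 + 4·77 = 674
Opt4: 2·38 + 3·378 + 4·2 = 1218
Opt5: 2·35 + 3·103 + 4·77 = 687
Opt6: 2·117 + 3·192 + 4·51 = 1014
Opt7: 2·24 + 3·235 + 4·38 = 905
Opt8: 2·47 + 3·500 + 4·16 = 1658
Opt9: 2·68 + 3·317 + 4·29 = 1203
Opt10: 2·100 + 3·293 + 4·70 = 1359
Lowest: Opt3 at 674.

Opt3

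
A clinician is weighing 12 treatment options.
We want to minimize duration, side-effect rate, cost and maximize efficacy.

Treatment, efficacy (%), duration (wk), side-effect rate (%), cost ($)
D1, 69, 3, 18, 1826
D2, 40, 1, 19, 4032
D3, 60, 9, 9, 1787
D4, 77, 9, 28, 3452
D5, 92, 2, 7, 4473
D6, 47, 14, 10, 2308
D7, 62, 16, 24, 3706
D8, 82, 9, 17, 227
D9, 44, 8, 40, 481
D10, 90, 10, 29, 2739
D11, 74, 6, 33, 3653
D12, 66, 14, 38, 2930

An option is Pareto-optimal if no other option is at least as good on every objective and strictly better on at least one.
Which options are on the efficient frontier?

D1: not dominated.
D2: not dominated (best duration).
D3: not dominated.
D4: dominated by D8 (efficacy 82≥77, duration 9≤9, side-effect rate 17≤28, cost 227≤3452).
D5: not dominated (best efficacy).
D6: dominated by D3 (efficacy 60≥47, duration 9≤14, side-effect rate 9≤10, cost 1787≤2308).
D7: dominated by D1 (efficacy 69≥62, duration 3≤16, side-effect rate 18≤24, cost 1826≤3706).
D8: not dominated (best cost).
D9: not dominated.
D10: not dominated.
D11: not dominated.
D12: dominated by D1 (efficacy 69≥66, duration 3≤14, side-effect rate 18≤38, cost 1826≤2930).

D1, D2, D3, D5, D8, D9, D10, D11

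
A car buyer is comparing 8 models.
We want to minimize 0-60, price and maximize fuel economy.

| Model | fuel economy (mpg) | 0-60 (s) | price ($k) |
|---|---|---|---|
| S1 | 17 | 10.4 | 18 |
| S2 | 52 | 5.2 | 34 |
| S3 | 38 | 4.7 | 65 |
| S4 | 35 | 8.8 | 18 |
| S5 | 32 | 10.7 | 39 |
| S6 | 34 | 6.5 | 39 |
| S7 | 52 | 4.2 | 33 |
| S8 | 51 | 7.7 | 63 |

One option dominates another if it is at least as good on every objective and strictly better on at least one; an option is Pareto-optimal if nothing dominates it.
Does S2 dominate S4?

No

S2 vs S4: S2 is worse on price (34 vs 18), so it does not dominate S4.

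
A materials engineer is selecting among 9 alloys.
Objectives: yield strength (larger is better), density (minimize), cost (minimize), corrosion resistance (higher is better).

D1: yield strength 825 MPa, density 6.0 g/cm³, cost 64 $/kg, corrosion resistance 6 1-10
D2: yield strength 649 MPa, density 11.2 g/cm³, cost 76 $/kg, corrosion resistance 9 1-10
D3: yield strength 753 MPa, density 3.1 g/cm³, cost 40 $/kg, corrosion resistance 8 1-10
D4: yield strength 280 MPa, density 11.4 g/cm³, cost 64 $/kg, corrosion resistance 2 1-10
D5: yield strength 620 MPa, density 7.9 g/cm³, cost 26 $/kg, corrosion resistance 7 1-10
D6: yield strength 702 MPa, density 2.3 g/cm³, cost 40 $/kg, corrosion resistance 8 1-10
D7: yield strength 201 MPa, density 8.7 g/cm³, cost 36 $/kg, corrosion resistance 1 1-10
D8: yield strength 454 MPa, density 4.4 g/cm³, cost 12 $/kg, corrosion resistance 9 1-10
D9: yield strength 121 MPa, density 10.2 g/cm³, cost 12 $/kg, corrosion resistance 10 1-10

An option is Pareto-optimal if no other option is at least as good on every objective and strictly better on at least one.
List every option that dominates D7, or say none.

D5, D8

D5: yield strength 620≥201, density 7.9≤8.7, cost 26≤36, corrosion resistance 7≥1 — dominates D7.
D8: yield strength 454≥201, density 4.4≤8.7, cost 12≤36, corrosion resistance 9≥1 — dominates D7.
Others (D1, D2, D3, D4, D6, D9) are each worse than D7 on at least one objective.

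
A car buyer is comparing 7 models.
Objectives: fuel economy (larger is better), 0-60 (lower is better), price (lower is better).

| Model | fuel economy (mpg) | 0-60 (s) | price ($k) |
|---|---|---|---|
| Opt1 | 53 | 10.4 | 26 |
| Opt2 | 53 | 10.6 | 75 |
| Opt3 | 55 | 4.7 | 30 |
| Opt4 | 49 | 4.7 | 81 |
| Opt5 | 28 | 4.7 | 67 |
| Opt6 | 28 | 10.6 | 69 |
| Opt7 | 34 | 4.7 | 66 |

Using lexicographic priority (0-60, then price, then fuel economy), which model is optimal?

Opt3

First minimize 0-60: best is 4.7, kept {Opt3, Opt4, Opt5, Opt7}.
Then minimize price: best is 30, kept {Opt3}.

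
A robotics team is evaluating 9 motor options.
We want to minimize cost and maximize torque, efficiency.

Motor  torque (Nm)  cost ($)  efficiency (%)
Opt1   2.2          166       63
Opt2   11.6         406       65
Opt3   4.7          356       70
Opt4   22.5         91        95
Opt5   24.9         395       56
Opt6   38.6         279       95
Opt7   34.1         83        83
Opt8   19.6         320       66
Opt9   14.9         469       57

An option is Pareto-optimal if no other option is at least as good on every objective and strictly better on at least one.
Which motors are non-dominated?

Opt1: dominated by Opt4 (torque 22.5≥2.2, cost 91≤166, efficiency 95≥63).
Opt2: dominated by Opt4 (torque 22.5≥11.6, cost 91≤406, efficiency 95≥65).
Opt3: dominated by Opt4 (torque 22.5≥4.7, cost 91≤356, efficiency 95≥70).
Opt4: not dominated.
Opt5: dominated by Opt6 (torque 38.6≥24.9, cost 279≤395, efficiency 95≥56).
Opt6: not dominated (best torque).
Opt7: not dominated (best cost).
Opt8: dominated by Opt4 (torque 22.5≥19.6, cost 91≤320, efficiency 95≥66).
Opt9: dominated by Opt4 (torque 22.5≥14.9, cost 91≤469, efficiency 95≥57).

Opt4, Opt6, Opt7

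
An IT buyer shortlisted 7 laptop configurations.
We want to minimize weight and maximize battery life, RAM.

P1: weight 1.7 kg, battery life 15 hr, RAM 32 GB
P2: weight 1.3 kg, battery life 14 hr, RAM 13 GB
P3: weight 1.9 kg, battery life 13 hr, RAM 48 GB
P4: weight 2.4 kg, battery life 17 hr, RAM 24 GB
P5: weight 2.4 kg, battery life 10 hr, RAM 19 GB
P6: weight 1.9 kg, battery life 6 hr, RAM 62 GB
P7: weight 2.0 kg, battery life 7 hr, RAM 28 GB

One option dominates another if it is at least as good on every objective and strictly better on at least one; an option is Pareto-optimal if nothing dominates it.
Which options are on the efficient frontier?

P1: not dominated.
P2: not dominated (best weight).
P3: not dominated.
P4: not dominated (best battery life).
P5: dominated by P1 (weight 1.7≤2.4, battery life 15≥10, RAM 32≥19).
P6: not dominated (best RAM).
P7: dominated by P1 (weight 1.7≤2.0, battery life 15≥7, RAM 32≥28).

P1, P2, P3, P4, P6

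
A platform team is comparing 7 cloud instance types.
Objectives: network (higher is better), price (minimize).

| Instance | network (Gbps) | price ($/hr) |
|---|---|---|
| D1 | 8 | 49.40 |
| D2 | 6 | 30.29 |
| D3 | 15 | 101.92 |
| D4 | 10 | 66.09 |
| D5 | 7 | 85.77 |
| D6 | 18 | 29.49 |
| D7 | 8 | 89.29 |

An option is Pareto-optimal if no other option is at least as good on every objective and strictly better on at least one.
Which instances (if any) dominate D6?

D1: worse on network (8 vs 18).
D2: worse on network (6 vs 18).
D3: worse on network (15 vs 18).
D4: worse on network (10 vs 18).
D5: worse on network (7 vs 18).
D7: worse on network (8 vs 18).
No option dominates D6.

none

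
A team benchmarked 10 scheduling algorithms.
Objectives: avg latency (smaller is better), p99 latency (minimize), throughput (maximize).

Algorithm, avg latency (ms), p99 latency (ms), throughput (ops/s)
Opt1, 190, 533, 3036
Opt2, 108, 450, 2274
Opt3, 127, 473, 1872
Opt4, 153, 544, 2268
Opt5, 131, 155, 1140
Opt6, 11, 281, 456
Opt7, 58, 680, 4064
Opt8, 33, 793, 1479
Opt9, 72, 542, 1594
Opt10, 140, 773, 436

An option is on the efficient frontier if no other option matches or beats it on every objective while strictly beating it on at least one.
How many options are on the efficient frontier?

Opt1: not dominated.
Opt2: not dominated.
Opt3: dominated by Opt2 (avg latency 108≤127, p99 latency 450≤473, throughput 2274≥1872).
Opt4: dominated by Opt2 (avg latency 108≤153, p99 latency 450≤544, throughput 2274≥2268).
Opt5: not dominated (best p99 latency).
Opt6: not dominated (best avg latency).
Opt7: not dominated (best throughput).
Opt8: not dominated.
Opt9: not dominated.
Opt10: dominated by Opt2 (avg latency 108≤140, p99 latency 450≤773, throughput 2274≥436).
Pareto-optimal: Opt1, Opt2, Opt5, Opt6, Opt7, Opt8, Opt9 → 7.

7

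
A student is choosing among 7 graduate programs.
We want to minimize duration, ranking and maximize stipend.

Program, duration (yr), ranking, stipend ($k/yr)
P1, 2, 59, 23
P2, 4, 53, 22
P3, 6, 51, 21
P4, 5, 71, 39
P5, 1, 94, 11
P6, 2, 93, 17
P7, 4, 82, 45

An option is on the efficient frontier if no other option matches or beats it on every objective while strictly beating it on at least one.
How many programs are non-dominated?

6

P1: not dominated.
P2: not dominated.
P3: not dominated (best ranking).
P4: not dominated.
P5: not dominated (best duration).
P6: dominated by P1 (duration 2≤2, ranking 59≤93, stipend 23≥17).
P7: not dominated (best stipend).
Pareto-optimal: P1, P2, P3, P4, P5, P7 → 6.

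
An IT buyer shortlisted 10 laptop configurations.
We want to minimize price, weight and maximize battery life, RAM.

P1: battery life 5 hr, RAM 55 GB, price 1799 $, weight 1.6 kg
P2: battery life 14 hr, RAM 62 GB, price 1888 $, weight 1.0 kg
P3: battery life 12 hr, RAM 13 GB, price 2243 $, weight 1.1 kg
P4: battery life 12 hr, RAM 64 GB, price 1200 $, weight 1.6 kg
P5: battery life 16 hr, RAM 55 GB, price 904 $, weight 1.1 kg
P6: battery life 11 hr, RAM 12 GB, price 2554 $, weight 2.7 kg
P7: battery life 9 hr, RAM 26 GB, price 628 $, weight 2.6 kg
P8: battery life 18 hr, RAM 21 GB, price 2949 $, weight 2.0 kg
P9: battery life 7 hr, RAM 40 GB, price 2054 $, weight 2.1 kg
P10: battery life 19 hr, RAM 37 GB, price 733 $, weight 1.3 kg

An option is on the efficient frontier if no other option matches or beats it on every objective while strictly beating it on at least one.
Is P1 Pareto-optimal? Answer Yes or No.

No

P4 vs P1: battery life 12≥5, RAM 64≥55, price 1200≤1799, weight 1.6≤1.6 — P4 is at least as good on every objective and strictly better on at least one, so P4 dominates P1.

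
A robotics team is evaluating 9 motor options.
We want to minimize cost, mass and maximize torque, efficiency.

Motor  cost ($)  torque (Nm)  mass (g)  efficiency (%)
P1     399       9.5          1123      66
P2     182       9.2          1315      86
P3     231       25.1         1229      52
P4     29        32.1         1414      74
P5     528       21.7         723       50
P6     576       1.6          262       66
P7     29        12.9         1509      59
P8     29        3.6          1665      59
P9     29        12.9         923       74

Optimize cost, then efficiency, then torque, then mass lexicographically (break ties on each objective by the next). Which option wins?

P4

First minimize cost: best is 29, kept {P4, P7, P8, P9}.
Then maximize efficiency: best is 74, kept {P4, P9}.
Then maximize torque: best is 32.1, kept {P4}.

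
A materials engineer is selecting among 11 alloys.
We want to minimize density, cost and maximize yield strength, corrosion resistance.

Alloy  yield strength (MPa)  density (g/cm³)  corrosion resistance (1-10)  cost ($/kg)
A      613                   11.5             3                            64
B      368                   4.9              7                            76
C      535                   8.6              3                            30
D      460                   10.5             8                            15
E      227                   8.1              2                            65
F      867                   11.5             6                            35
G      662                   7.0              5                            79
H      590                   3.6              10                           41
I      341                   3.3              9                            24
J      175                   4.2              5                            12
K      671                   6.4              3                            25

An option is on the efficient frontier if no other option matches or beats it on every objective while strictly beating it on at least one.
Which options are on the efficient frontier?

D, F, G, H, I, J, K

A: dominated by F (yield strength 867≥613, density 11.5≤11.5, corrosion resistance 6≥3, cost 35≤64).
B: dominated by H (yield strength 590≥368, density 3.6≤4.9, corrosion resistance 10≥7, cost 41≤76).
C: dominated by K (yield strength 671≥535, density 6.4≤8.6, corrosion resistance 3≥3, cost 25≤30).
D: not dominated.
E: dominated by H (yield strength 590≥227, density 3.6≤8.1, corrosion resistance 10≥2, cost 41≤65).
F: not dominated (best yield strength).
G: not dominated.
H: not dominated (best corrosion resistance).
I: not dominated (best density).
J: not dominated (best cost).
K: not dominated.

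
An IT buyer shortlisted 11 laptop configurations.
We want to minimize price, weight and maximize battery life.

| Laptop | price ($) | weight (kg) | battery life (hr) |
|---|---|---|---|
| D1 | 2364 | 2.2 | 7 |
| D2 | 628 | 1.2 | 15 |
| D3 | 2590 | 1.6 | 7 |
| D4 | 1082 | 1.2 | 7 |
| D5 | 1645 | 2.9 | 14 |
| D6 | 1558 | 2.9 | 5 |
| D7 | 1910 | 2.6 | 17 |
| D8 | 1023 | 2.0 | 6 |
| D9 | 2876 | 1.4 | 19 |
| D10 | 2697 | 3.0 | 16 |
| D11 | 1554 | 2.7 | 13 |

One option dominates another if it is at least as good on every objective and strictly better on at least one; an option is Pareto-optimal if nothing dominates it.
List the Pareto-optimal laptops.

D2, D7, D9

D1: dominated by D2 (price 628≤2364, weight 1.2≤2.2, battery life 15≥7).
D2: not dominated (best price).
D3: dominated by D2 (price 628≤2590, weight 1.2≤1.6, battery life 15≥7).
D4: dominated by D2 (price 628≤1082, weight 1.2≤1.2, battery life 15≥7).
D5: dominated by D2 (price 628≤1645, weight 1.2≤2.9, battery life 15≥14).
D6: dominated by D2 (price 628≤1558, weight 1.2≤2.9, battery life 15≥5).
D7: not dominated.
D8: dominated by D2 (price 628≤1023, weight 1.2≤2.0, battery life 15≥6).
D9: not dominated (best battery life).
D10: dominated by D7 (price 1910≤2697, weight 2.6≤3.0, battery life 17≥16).
D11: dominated by D2 (price 628≤1554, weight 1.2≤2.7, battery life 15≥13).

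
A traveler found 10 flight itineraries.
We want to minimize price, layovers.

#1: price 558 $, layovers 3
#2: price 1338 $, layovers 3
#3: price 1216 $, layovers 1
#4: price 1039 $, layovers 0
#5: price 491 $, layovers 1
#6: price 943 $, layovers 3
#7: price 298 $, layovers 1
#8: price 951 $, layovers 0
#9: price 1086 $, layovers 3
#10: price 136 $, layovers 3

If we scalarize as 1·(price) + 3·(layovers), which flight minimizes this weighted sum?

#10

#1: 1·558 + 3·3 = 567
#2: 1·1338 + 3·3 = 1347
#3: 1·1216 + 3·1 = 1219
#4: 1·1039 + 3·0 = 1039
#5: 1·491 + 3·1 = 494
#6: 1·943 + 3·3 = 952
#7: 1·298 + 3·1 = 301
#8: 1·951 + 3·0 = 951
#9: 1·1086 + 3·3 = 1095
#10: 1·136 + 3·3 = 145
Lowest: #10 at 145.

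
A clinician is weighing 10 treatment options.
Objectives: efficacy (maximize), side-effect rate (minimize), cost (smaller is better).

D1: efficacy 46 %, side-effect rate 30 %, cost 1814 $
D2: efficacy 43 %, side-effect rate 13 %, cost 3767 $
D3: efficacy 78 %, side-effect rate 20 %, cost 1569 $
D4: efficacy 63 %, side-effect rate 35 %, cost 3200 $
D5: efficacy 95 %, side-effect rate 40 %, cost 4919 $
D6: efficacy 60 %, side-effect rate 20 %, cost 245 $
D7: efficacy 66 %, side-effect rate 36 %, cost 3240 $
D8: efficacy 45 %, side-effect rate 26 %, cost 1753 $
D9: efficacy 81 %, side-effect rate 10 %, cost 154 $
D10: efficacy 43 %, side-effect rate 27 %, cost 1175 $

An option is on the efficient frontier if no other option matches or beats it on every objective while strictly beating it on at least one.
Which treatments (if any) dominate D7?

D3, D9

D3: efficacy 78≥66, side-effect rate 20≤36, cost 1569≤3240 — dominates D7.
D9: efficacy 81≥66, side-effect rate 10≤36, cost 154≤3240 — dominates D7.
Others (D1, D2, D4, D5, D6, D8, D10) are each worse than D7 on at least one objective.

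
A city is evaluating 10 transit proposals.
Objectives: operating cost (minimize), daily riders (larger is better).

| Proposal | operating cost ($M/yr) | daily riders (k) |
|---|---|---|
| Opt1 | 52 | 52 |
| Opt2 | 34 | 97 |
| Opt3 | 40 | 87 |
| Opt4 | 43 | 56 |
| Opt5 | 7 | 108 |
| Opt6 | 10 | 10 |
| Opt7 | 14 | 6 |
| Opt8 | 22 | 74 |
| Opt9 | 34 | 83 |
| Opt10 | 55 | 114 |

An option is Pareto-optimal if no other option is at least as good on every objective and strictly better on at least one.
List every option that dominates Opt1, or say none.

Opt2: operating cost 34≤52, daily riders 97≥52 — dominates Opt1.
Opt3: operating cost 40≤52, daily riders 87≥52 — dominates Opt1.
Opt4: operating cost 43≤52, daily riders 56≥52 — dominates Opt1.
Opt5: operating cost 7≤52, daily riders 108≥52 — dominates Opt1.
Opt8: operating cost 22≤52, daily riders 74≥52 — dominates Opt1.
Opt9: operating cost 34≤52, daily riders 83≥52 — dominates Opt1.
Others (Opt6, Opt7, Opt10) are each worse than Opt1 on at least one objective.

Opt2, Opt3, Opt4, Opt5, Opt8, Opt9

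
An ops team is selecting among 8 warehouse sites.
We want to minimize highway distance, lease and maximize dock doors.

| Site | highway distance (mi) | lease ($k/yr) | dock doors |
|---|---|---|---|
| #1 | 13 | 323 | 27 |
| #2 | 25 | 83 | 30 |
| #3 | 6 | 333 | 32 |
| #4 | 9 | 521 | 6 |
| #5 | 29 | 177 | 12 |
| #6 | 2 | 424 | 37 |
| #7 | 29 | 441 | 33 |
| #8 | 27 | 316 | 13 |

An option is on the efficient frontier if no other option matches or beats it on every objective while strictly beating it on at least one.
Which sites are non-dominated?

#1, #2, #3, #6

#1: not dominated.
#2: not dominated (best lease).
#3: not dominated.
#4: dominated by #3 (highway distance 6≤9, lease 333≤521, dock doors 32≥6).
#5: dominated by #2 (highway distance 25≤29, lease 83≤177, dock doors 30≥12).
#6: not dominated (best highway distance).
#7: dominated by #6 (highway distance 2≤29, lease 424≤441, dock doors 37≥33).
#8: dominated by #2 (highway distance 25≤27, lease 83≤316, dock doors 30≥13).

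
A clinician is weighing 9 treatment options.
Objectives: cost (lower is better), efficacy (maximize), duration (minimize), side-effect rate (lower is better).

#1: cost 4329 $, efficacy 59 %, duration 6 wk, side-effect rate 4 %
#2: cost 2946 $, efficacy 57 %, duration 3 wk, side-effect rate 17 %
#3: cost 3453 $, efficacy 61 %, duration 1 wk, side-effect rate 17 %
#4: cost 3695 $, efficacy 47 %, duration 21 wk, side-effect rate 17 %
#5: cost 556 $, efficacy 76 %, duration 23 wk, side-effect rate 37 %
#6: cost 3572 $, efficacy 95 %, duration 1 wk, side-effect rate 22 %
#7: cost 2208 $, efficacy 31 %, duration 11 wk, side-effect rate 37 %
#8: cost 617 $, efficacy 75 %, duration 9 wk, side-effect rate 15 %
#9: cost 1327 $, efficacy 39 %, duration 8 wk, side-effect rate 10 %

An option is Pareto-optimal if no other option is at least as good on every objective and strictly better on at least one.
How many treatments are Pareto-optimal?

#1: not dominated (best side-effect rate).
#2: not dominated.
#3: not dominated.
#4: dominated by #2 (cost 2946≤3695, efficacy 57≥47, duration 3≤21, side-effect rate 17≤17).
#5: not dominated (best cost).
#6: not dominated (best efficacy).
#7: dominated by #8 (cost 617≤2208, efficacy 75≥31, duration 9≤11, side-effect rate 15≤37).
#8: not dominated.
#9: not dominated.
Pareto-optimal: #1, #2, #3, #5, #6, #8, #9 → 7.

7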